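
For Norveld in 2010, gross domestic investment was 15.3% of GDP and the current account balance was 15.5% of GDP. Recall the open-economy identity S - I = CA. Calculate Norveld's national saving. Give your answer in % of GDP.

S - I = CA (net lending to the rest of the world).
S = I + CA = 15.3 + 15.5 = 30.8

30.8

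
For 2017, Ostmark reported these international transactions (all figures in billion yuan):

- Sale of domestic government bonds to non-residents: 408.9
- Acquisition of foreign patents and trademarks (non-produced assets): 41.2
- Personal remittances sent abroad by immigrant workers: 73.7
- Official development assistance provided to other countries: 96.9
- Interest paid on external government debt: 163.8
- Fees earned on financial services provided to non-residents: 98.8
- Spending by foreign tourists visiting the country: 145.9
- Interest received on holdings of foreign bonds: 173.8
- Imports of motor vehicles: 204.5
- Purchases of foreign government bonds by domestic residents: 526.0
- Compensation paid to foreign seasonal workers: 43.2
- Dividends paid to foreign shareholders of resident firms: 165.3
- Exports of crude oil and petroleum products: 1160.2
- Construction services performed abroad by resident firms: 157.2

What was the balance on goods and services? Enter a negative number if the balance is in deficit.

Goods: -204.5 + 1160.2 = 955.7
Services: 98.8 + 157.2 + 145.9 = 401.9
Trade balance = 955.7 + 401.9 = 1357.6
(Excluded from the trade balance — financial account: sale of domestic government bonds to non-residents 408.9, purchases of foreign government bonds by domestic residents 526.0; capital account: acquisition of foreign patents and trademarks (non-produced assets) 41.2; secondary income: personal remittances sent abroad by immigrant workers 73.7, official development assistance provided to other countries 96.9; primary income: interest paid on external government debt 163.8, interest received on holdings of foreign bonds 173.8, compensation paid to foreign seasonal workers 43.2, dividends paid to foreign shareholders of resident firms 165.3.)

1357.6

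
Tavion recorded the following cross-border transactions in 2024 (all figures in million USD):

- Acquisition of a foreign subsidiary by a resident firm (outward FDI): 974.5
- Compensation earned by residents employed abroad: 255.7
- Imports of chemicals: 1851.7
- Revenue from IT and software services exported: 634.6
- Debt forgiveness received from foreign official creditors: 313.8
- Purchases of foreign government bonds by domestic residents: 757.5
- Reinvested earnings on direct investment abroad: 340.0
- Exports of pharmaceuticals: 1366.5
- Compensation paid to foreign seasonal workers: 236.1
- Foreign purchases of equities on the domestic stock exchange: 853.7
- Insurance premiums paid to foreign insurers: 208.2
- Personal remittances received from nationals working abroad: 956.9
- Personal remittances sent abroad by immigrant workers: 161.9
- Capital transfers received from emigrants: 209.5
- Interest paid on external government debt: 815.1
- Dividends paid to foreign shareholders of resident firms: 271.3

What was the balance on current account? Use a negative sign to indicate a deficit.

9.4

Goods: -1851.7 + 1366.5 = -485.2
Services: 634.6 - 208.2 = 426.4
Primary income: -815.1 - 271.3 + 340.0 - 236.1 + 255.7 = -726.8
Secondary income: 956.9 - 161.9 = 795.0
Current account = (-485.2) + 426.4 + (-726.8) + 795.0 = 9.4
(Excluded from the current account — financial account: acquisition of a foreign subsidiary by a resident firm (outward FDI) 974.5, purchases of foreign government bonds by domestic residents 757.5, foreign purchases of equities on the domestic stock exchange 853.7; capital account: debt forgiveness received from foreign official creditors 313.8, capital transfers received from emigrants 209.5.)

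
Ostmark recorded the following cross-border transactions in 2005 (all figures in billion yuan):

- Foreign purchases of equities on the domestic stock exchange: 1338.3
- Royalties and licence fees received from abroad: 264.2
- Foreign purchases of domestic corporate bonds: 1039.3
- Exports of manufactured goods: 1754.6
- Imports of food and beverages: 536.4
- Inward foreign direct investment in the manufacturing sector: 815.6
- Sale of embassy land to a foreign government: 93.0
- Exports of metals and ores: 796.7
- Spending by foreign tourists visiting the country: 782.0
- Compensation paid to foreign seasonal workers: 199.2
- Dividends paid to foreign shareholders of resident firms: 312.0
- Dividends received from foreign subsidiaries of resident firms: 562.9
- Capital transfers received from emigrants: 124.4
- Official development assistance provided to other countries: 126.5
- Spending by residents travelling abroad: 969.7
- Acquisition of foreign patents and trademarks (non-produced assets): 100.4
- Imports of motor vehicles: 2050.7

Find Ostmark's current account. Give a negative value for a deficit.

-34.1

Goods: -2050.7 - 536.4 + 1754.6 + 796.7 = -35.8
Services: -969.7 + 264.2 + 782.0 = 76.5
Primary income: -312.0 - 199.2 + 562.9 = 51.7
Secondary income: -126.5
Current account = (-35.8) + 76.5 + 51.7 + (-126.5) = -34.1
(Excluded from the current account — financial account: foreign purchases of equities on the domestic stock exchange 1338.3, foreign purchases of domestic corporate bonds 1039.3, inward foreign direct investment in the manufacturing sector 815.6; capital account: sale of embassy land to a foreign government 93.0, capital transfers received from emigrants 124.4, acquisition of foreign patents and trademarks (non-produced assets) 100.4.)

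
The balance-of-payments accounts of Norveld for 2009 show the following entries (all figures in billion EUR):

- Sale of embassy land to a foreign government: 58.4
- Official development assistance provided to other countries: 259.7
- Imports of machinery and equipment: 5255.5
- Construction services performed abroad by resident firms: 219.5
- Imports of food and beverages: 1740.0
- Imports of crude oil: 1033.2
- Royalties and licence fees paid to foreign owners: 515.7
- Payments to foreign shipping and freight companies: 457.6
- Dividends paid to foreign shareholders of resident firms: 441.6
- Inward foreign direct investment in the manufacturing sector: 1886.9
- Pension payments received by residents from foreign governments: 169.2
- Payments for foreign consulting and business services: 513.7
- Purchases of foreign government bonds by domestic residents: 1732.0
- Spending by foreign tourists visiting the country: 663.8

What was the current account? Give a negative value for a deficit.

-9164.5

Goods: -1033.2 - 5255.5 - 1740.0 = -8028.7
Services: 663.8 - 457.6 - 515.7 + 219.5 - 513.7 = -603.7
Primary income: -441.6
Secondary income: -259.7 + 169.2 = -90.5
Current account = (-8028.7) + (-603.7) + (-441.6) + (-90.5) = -9164.5
(Excluded from the current account — capital account: sale of embassy land to a foreign government 58.4; financial account: inward foreign direct investment in the manufacturing sector 1886.9, purchases of foreign government bonds by domestic residents 1732.0.)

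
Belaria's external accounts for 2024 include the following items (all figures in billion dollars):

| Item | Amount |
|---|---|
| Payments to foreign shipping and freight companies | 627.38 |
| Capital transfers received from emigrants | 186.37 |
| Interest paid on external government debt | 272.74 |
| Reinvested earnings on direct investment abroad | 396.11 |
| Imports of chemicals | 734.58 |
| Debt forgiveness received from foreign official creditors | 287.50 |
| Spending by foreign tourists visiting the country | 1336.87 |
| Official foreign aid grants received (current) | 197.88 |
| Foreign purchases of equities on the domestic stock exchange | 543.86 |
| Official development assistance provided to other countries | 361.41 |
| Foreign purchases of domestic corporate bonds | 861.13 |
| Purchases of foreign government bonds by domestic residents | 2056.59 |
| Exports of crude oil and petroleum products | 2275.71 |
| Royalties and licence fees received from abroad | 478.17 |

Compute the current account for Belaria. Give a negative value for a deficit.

2688.63

Goods: -734.58 + 2275.71 = 1541.13
Services: -627.38 + 478.17 + 1336.87 = 1187.66
Primary income: -272.74 + 396.11 = 123.37
Secondary income: 197.88 - 361.41 = -163.53
Current account = 1541.13 + 1187.66 + 123.37 + (-163.53) = 2688.63
(Excluded from the current account — capital account: capital transfers received from emigrants 186.37, debt forgiveness received from foreign official creditors 287.50; financial account: foreign purchases of equities on the domestic stock exchange 543.86, foreign purchases of domestic corporate bonds 861.13, purchases of foreign government bonds by domestic residents 2056.59.)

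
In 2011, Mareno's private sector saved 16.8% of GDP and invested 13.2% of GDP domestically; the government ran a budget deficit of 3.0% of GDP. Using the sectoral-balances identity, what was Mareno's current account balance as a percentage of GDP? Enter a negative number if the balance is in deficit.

By the sectoral-balances identity, CA = (S_private - I) + (T - G).
Private balance = 16.8 - 13.2 = 3.6
Government balance (T - G) = -3.0
CA = 3.6 + (-3.0) = 0.6

0.6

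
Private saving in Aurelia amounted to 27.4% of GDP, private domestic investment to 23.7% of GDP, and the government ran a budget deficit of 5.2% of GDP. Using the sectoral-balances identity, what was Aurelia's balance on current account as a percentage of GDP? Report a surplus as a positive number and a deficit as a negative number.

By the sectoral-balances identity, CA = (S_private - I) + (T - G).
Private balance = 27.4 - 23.7 = 3.7
Government balance (T - G) = -5.2
CA = 3.7 + (-5.2) = -1.5

-1.5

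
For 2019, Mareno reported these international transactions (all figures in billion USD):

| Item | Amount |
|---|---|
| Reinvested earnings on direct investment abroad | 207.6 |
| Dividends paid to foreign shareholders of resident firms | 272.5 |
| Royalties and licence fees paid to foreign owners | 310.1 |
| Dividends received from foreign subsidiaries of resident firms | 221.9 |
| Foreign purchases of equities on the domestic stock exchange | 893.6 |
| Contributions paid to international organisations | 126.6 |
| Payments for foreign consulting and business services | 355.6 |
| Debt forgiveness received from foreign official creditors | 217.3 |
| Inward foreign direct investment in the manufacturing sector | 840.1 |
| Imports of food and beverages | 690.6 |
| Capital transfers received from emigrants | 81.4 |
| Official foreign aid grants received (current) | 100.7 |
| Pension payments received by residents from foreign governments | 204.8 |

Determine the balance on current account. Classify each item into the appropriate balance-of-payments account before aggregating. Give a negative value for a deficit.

Goods: -690.6
Services: -310.1 - 355.6 = -665.7
Primary income: 221.9 + 207.6 - 272.5 = 157.0
Secondary income: 204.8 - 126.6 + 100.7 = 178.9
Current account = (-690.6) + (-665.7) + 157.0 + 178.9 = -1020.4
(Excluded from the current account — financial account: foreign purchases of equities on the domestic stock exchange 893.6, inward foreign direct investment in the manufacturing sector 840.1; capital account: debt forgiveness received from foreign official creditors 217.3, capital transfers received from emigrants 81.4.)

-1020.4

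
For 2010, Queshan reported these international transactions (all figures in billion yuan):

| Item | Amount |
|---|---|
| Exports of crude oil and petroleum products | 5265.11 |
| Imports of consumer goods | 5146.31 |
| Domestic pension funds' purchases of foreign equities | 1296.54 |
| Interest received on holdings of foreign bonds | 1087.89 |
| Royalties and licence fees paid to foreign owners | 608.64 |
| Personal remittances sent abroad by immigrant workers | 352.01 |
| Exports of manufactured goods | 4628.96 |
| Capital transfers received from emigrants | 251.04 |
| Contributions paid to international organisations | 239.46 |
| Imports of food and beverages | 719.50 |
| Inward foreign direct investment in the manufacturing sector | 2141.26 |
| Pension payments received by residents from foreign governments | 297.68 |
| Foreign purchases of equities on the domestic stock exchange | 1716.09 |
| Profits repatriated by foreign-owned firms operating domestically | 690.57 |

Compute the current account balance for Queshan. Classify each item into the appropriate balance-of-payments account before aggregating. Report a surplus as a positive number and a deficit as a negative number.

Goods: -5146.31 + 5265.11 - 719.50 + 4628.96 = 4028.26
Services: -608.64
Primary income: -690.57 + 1087.89 = 397.32
Secondary income: 297.68 - 239.46 - 352.01 = -293.79
Current account = 4028.26 + (-608.64) + 397.32 + (-293.79) = 3523.15
(Excluded from the current account — financial account: domestic pension funds' purchases of foreign equities 1296.54, inward foreign direct investment in the manufacturing sector 2141.26, foreign purchases of equities on the domestic stock exchange 1716.09; capital account: capital transfers received from emigrants 251.04.)

3523.15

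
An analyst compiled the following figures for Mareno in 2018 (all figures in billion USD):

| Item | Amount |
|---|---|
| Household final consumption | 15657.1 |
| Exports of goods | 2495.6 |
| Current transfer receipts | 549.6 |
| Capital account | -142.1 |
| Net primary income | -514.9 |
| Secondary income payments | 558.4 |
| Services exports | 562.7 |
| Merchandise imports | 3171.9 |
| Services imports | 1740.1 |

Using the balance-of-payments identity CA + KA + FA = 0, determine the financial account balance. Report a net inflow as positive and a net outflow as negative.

Goods balance = 2495.6 - 3171.9 = -676.3
Services balance = 562.7 - 1740.1 = -1177.4
Trade balance (goods + services) = -676.3 + (-1177.4) = -1853.7
Net primary income = -514.9
Net secondary income = 549.6 - 558.4 = -8.8
Current account = -1853.7 + (-514.9) + (-8.8) = -2377.4
Financial account = -(-2377.4 + (-142.1)) = 2519.5

2519.5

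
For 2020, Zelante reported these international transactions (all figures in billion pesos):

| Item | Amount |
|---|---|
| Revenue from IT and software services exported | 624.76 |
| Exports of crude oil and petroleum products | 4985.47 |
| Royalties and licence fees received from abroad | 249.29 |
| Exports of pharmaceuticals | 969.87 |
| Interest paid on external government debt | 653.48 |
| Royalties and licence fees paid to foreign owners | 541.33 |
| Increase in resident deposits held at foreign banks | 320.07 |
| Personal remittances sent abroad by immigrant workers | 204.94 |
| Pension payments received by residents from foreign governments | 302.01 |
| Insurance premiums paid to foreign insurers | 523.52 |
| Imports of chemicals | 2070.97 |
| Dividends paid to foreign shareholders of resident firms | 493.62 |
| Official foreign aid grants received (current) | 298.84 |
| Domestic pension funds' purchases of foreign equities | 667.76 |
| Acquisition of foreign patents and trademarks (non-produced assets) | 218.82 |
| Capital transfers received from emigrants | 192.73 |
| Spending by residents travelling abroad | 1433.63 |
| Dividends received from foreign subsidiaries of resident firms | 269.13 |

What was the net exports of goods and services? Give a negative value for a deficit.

Goods: 4985.47 - 2070.97 + 969.87 = 3884.37
Services: 249.29 - 1433.63 + 624.76 - 541.33 - 523.52 = -1624.43
Trade balance = 3884.37 + (-1624.43) = 2259.94
(Excluded from the trade balance — primary income: interest paid on external government debt 653.48, dividends paid to foreign shareholders of resident firms 493.62, dividends received from foreign subsidiaries of resident firms 269.13; financial account: increase in resident deposits held at foreign banks 320.07, domestic pension funds' purchases of foreign equities 667.76; secondary income: personal remittances sent abroad by immigrant workers 204.94, pension payments received by residents from foreign governments 302.01, official foreign aid grants received (current) 298.84; capital account: acquisition of foreign patents and trademarks (non-produced assets) 218.82, capital transfers received from emigrants 192.73.)

2259.94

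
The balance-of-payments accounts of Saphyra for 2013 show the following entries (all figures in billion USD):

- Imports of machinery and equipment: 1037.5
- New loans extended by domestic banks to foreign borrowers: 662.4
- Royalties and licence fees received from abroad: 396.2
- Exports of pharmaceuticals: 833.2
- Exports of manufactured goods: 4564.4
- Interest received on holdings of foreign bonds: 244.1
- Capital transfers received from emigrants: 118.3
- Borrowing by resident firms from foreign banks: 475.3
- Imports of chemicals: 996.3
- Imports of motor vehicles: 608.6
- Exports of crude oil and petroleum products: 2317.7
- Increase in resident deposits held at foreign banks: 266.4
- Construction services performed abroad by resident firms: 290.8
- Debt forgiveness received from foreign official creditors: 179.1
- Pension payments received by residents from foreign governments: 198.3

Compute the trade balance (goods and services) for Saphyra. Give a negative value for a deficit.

5759.9

Goods: -1037.5 + 4564.4 + 2317.7 + 833.2 - 996.3 - 608.6 = 5072.9
Services: 290.8 + 396.2 = 687.0
Trade balance = 5072.9 + 687.0 = 5759.9
(Excluded from the trade balance — financial account: new loans extended by domestic banks to foreign borrowers 662.4, borrowing by resident firms from foreign banks 475.3, increase in resident deposits held at foreign banks 266.4; primary income: interest received on holdings of foreign bonds 244.1; capital account: capital transfers received from emigrants 118.3, debt forgiveness received from foreign official creditors 179.1; secondary income: pension payments received by residents from foreign governments 198.3.)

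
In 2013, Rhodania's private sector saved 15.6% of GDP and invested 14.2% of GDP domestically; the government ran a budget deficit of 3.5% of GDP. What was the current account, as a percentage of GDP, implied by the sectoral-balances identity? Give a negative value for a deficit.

By the sectoral-balances identity, CA = (S_private - I) + (T - G).
Private balance = 15.6 - 14.2 = 1.4
Government balance (T - G) = -3.5
CA = 1.4 + (-3.5) = -2.1

-2.1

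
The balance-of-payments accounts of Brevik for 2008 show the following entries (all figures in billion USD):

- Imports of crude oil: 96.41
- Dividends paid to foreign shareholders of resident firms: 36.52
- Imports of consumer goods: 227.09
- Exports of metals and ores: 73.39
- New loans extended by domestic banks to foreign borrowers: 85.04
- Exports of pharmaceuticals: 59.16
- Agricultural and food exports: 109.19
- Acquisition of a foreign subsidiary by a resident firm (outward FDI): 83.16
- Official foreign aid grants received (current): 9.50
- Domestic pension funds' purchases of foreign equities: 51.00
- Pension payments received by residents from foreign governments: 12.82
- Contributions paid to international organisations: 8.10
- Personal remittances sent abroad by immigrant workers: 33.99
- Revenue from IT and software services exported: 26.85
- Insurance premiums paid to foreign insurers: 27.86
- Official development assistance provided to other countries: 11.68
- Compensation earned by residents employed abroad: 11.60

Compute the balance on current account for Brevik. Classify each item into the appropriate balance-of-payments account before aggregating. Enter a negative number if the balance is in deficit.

-139.14

Goods: 59.16 - 96.41 + 73.39 + 109.19 - 227.09 = -81.76
Services: 26.85 - 27.86 = -1.01
Primary income: -36.52 + 11.60 = -24.92
Secondary income: 9.50 - 33.99 - 8.10 - 11.68 + 12.82 = -31.45
Current account = (-81.76) + (-1.01) + (-24.92) + (-31.45) = -139.14
(Excluded from the current account — financial account: new loans extended by domestic banks to foreign borrowers 85.04, acquisition of a foreign subsidiary by a resident firm (outward FDI) 83.16, domestic pension funds' purchases of foreign equities 51.00.)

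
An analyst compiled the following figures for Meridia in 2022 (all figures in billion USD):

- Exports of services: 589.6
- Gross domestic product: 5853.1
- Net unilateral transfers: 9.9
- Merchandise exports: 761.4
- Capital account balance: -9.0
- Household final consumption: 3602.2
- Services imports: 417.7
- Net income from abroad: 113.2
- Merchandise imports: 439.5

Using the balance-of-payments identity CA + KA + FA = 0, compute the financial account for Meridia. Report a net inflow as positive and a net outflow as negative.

Goods balance = 761.4 - 439.5 = 321.9
Services balance = 589.6 - 417.7 = 171.9
Trade balance (goods + services) = 321.9 + 171.9 = 493.8
Net primary income = 113.2
Net secondary income = 9.9
Current account = 493.8 + 113.2 + 9.9 = 616.9
Financial account = -(616.9 + (-9.0)) = -607.9

-607.9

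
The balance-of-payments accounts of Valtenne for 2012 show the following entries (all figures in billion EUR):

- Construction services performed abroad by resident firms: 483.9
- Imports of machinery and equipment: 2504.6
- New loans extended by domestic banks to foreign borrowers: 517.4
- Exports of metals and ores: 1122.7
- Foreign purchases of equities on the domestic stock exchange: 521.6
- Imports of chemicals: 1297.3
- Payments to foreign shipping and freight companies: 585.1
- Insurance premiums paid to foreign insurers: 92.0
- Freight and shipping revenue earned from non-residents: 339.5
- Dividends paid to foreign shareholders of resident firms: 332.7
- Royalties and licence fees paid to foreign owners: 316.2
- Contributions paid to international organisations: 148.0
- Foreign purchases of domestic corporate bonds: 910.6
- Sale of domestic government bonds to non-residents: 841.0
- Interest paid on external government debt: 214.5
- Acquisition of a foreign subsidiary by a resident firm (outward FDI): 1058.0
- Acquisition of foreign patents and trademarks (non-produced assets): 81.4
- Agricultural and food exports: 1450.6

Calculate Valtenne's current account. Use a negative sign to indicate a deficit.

Goods: -2504.6 + 1122.7 - 1297.3 + 1450.6 = -1228.6
Services: -316.2 + 339.5 - 92.0 - 585.1 + 483.9 = -169.9
Primary income: -332.7 - 214.5 = -547.2
Secondary income: -148.0
Current account = (-1228.6) + (-169.9) + (-547.2) + (-148.0) = -2093.7
(Excluded from the current account — financial account: new loans extended by domestic banks to foreign borrowers 517.4, foreign purchases of equities on the domestic stock exchange 521.6, foreign purchases of domestic corporate bonds 910.6, sale of domestic government bonds to non-residents 841.0, acquisition of a foreign subsidiary by a resident firm (outward FDI) 1058.0; capital account: acquisition of foreign patents and trademarks (non-produced assets) 81.4.)

-2093.7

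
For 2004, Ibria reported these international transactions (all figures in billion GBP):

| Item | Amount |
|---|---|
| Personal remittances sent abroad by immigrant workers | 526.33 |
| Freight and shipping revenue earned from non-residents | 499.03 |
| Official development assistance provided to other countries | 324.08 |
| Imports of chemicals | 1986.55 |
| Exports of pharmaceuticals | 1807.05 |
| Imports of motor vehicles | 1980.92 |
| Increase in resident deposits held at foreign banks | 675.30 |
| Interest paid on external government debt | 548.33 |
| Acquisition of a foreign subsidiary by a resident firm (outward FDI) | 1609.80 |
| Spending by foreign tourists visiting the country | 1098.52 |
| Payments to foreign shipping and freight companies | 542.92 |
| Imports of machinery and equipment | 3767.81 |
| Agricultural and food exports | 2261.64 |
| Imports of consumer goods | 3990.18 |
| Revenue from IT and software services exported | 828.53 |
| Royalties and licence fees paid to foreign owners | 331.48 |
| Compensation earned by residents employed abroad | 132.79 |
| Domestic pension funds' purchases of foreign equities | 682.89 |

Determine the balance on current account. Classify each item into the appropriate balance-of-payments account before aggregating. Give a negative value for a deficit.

Goods: -1986.55 + 1807.05 - 3767.81 + 2261.64 - 3990.18 - 1980.92 = -7656.77
Services: 1098.52 - 542.92 + 828.53 + 499.03 - 331.48 = 1551.68
Primary income: 132.79 - 548.33 = -415.54
Secondary income: -526.33 - 324.08 = -850.41
Current account = (-7656.77) + 1551.68 + (-415.54) + (-850.41) = -7371.04
(Excluded from the current account — financial account: increase in resident deposits held at foreign banks 675.30, acquisition of a foreign subsidiary by a resident firm (outward FDI) 1609.80, domestic pension funds' purchases of foreign equities 682.89.)

-7371.04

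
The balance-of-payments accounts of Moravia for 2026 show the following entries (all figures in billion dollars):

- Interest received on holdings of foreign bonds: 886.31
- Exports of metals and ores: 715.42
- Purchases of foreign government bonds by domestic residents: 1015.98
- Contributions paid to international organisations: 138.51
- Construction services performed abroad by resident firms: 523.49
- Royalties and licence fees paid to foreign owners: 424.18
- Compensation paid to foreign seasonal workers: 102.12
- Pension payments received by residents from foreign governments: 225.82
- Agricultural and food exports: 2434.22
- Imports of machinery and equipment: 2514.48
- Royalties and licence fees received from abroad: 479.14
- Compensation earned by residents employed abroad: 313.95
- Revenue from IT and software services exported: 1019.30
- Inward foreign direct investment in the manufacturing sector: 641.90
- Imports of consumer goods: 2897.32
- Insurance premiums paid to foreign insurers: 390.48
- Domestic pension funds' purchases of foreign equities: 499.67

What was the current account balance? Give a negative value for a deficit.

130.56

Goods: 715.42 - 2897.32 - 2514.48 + 2434.22 = -2262.16
Services: 523.49 + 479.14 - 424.18 + 1019.30 - 390.48 = 1207.27
Primary income: 886.31 - 102.12 + 313.95 = 1098.14
Secondary income: -138.51 + 225.82 = 87.31
Current account = (-2262.16) + 1207.27 + 1098.14 + 87.31 = 130.56
(Excluded from the current account — financial account: purchases of foreign government bonds by domestic residents 1015.98, inward foreign direct investment in the manufacturing sector 641.90, domestic pension funds' purchases of foreign equities 499.67.)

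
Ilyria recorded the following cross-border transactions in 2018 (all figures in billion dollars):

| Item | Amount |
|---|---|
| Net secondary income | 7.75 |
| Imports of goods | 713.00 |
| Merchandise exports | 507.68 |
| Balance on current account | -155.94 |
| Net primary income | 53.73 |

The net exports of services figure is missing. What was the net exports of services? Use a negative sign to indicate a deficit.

-12.10

Current account = goods balance + services balance + net primary income + net secondary income
Sum of the known components = -143.84
Net exports of services = CA - (known components) = -155.94 - (-143.84) = -12.10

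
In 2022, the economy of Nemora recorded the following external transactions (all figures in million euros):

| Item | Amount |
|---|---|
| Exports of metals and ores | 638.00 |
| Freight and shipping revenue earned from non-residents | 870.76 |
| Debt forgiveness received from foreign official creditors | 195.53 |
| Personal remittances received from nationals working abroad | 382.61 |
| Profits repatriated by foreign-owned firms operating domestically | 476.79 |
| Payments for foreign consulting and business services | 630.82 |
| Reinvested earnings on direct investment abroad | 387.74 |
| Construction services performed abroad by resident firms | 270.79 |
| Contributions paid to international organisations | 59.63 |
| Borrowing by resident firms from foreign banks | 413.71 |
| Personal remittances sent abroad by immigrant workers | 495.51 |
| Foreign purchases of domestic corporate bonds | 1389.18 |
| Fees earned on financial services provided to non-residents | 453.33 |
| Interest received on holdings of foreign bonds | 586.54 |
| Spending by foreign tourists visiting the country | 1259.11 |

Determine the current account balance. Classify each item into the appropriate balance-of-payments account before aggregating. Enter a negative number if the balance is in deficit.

Goods: 638.00
Services: 870.76 + 453.33 + 270.79 + 1259.11 - 630.82 = 2223.17
Primary income: 387.74 - 476.79 + 586.54 = 497.49
Secondary income: -59.63 - 495.51 + 382.61 = -172.53
Current account = 638.00 + 2223.17 + 497.49 + (-172.53) = 3186.13
(Excluded from the current account — capital account: debt forgiveness received from foreign official creditors 195.53; financial account: borrowing by resident firms from foreign banks 413.71, foreign purchases of domestic corporate bonds 1389.18.)

3186.13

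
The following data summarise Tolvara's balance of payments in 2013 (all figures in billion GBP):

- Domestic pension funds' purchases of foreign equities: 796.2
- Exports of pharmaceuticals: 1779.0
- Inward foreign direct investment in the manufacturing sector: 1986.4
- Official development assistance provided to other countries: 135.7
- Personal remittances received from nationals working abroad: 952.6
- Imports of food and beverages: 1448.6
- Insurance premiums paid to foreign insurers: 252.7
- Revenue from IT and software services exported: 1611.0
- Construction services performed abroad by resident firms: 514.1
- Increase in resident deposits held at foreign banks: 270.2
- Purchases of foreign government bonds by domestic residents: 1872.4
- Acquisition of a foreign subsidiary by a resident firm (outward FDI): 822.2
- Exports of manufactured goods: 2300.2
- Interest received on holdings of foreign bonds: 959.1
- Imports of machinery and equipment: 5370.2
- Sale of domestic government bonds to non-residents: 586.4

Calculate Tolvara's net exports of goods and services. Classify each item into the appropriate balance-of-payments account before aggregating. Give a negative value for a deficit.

Goods: -5370.2 + 2300.2 - 1448.6 + 1779.0 = -2739.6
Services: 1611.0 - 252.7 + 514.1 = 1872.4
Trade balance = -2739.6 + 1872.4 = -867.2
(Excluded from the trade balance — financial account: domestic pension funds' purchases of foreign equities 796.2, inward foreign direct investment in the manufacturing sector 1986.4, increase in resident deposits held at foreign banks 270.2, purchases of foreign government bonds by domestic residents 1872.4, acquisition of a foreign subsidiary by a resident firm (outward FDI) 822.2, sale of domestic government bonds to non-residents 586.4; secondary income: official development assistance provided to other countries 135.7, personal remittances received from nationals working abroad 952.6; primary income: interest received on holdings of foreign bonds 959.1.)

-867.2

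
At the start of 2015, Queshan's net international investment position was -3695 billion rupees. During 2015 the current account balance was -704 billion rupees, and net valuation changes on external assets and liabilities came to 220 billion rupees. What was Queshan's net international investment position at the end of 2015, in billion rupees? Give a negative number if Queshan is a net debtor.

Change in NIIP = current account + net valuation change = -704 + 220 = -484
End-of-year NIIP = -3695 + (-484) = -4179

-4179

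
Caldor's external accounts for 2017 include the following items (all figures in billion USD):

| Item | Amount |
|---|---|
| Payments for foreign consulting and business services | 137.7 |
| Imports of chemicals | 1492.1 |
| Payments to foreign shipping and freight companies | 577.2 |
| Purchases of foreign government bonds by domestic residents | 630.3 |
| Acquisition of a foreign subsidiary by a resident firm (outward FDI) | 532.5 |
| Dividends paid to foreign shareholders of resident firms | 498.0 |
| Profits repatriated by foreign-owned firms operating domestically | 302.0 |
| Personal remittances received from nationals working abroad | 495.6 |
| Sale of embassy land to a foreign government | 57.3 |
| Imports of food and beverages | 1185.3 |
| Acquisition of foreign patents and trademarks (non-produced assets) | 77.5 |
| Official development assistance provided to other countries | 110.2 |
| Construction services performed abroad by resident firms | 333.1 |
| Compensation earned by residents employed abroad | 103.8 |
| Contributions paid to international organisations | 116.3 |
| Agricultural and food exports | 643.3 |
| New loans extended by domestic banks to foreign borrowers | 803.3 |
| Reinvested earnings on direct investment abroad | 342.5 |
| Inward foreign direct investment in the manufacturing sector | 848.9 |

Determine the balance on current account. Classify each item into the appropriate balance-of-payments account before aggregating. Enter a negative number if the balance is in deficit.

-2500.5

Goods: 643.3 - 1492.1 - 1185.3 = -2034.1
Services: 333.1 - 137.7 - 577.2 = -381.8
Primary income: 342.5 - 498.0 + 103.8 - 302.0 = -353.7
Secondary income: -110.2 + 495.6 - 116.3 = 269.1
Current account = (-2034.1) + (-381.8) + (-353.7) + 269.1 = -2500.5
(Excluded from the current account — financial account: purchases of foreign government bonds by domestic residents 630.3, acquisition of a foreign subsidiary by a resident firm (outward FDI) 532.5, new loans extended by domestic banks to foreign borrowers 803.3, inward foreign direct investment in the manufacturing sector 848.9; capital account: sale of embassy land to a foreign government 57.3, acquisition of foreign patents and trademarks (non-produced assets) 77.5.)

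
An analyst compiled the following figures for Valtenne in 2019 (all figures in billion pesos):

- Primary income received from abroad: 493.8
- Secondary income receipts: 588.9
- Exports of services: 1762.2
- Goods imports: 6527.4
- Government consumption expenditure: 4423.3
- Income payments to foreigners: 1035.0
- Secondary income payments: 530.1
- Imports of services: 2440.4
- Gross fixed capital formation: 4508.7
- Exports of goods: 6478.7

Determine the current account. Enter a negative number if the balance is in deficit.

-1209.3

Goods balance = 6478.7 - 6527.4 = -48.7
Services balance = 1762.2 - 2440.4 = -678.2
Trade balance (goods + services) = -48.7 + (-678.2) = -726.9
Net primary income = 493.8 - 1035.0 = -541.2
Net secondary income = 588.9 - 530.1 = 58.8
Current account = -726.9 + (-541.2) + 58.8 = -1209.3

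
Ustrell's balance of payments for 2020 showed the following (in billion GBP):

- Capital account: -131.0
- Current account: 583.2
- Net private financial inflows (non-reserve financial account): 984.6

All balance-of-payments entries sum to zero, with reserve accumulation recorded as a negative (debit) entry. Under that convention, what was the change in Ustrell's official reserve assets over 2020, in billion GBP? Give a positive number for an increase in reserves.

1436.8

Official reserve transactions balance = -(583.2 + (-131.0) + 984.6) = -1436.8
An accumulation of reserves is recorded as a debit (negative entry), so the change in the stock of reserves is the negative of that balance.
Change in official reserves = -(-1436.8) = 1436.8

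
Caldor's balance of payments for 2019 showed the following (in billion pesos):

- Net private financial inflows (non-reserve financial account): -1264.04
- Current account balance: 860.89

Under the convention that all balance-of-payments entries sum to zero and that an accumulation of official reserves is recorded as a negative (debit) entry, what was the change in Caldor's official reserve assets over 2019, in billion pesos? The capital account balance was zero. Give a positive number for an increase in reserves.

-403.15

Official reserve transactions balance = -(860.89 + (-1264.04)) = 403.15
An accumulation of reserves is recorded as a debit (negative entry), so the change in the stock of reserves is the negative of that balance.
Change in official reserves = -(403.15) = -403.15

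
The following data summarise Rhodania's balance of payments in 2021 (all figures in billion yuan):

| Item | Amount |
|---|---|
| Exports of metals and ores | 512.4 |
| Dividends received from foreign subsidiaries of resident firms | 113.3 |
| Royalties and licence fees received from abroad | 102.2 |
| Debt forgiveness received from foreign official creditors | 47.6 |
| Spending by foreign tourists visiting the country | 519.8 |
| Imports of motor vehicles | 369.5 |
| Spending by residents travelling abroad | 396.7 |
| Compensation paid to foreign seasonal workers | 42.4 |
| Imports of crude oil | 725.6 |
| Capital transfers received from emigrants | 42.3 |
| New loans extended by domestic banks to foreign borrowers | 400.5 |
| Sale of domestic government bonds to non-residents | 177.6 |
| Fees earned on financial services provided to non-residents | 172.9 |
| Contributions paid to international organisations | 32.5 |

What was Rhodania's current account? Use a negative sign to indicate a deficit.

Goods: 512.4 - 369.5 - 725.6 = -582.7
Services: 172.9 - 396.7 + 519.8 + 102.2 = 398.2
Primary income: -42.4 + 113.3 = 70.9
Secondary income: -32.5
Current account = (-582.7) + 398.2 + 70.9 + (-32.5) = -146.1
(Excluded from the current account — capital account: debt forgiveness received from foreign official creditors 47.6, capital transfers received from emigrants 42.3; financial account: new loans extended by domestic banks to foreign borrowers 400.5, sale of domestic government bonds to non-residents 177.6.)

-146.1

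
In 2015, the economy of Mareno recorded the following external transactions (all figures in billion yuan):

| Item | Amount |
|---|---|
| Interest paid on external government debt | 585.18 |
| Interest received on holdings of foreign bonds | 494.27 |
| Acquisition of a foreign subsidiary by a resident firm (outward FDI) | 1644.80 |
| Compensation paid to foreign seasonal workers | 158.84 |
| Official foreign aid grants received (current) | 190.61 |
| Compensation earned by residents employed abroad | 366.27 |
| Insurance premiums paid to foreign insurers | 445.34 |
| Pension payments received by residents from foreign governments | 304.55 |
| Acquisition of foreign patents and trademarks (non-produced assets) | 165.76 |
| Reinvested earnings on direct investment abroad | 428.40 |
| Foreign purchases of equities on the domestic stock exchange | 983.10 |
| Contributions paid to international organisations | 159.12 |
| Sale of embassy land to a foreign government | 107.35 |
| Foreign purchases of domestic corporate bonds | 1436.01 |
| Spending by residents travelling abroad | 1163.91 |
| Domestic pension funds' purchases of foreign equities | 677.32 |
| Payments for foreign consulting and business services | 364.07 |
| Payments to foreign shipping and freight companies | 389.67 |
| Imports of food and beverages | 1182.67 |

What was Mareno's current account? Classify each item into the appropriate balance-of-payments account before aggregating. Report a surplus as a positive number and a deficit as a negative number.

Goods: -1182.67
Services: -1163.91 - 389.67 - 445.34 - 364.07 = -2362.99
Primary income: -585.18 + 428.40 + 494.27 + 366.27 - 158.84 = 544.92
Secondary income: -159.12 + 190.61 + 304.55 = 336.04
Current account = (-1182.67) + (-2362.99) + 544.92 + 336.04 = -2664.70
(Excluded from the current account — financial account: acquisition of a foreign subsidiary by a resident firm (outward FDI) 1644.80, foreign purchases of equities on the domestic stock exchange 983.10, foreign purchases of domestic corporate bonds 1436.01, domestic pension funds' purchases of foreign equities 677.32; capital account: acquisition of foreign patents and trademarks (non-produced assets) 165.76, sale of embassy land to a foreign government 107.35.)

-2664.70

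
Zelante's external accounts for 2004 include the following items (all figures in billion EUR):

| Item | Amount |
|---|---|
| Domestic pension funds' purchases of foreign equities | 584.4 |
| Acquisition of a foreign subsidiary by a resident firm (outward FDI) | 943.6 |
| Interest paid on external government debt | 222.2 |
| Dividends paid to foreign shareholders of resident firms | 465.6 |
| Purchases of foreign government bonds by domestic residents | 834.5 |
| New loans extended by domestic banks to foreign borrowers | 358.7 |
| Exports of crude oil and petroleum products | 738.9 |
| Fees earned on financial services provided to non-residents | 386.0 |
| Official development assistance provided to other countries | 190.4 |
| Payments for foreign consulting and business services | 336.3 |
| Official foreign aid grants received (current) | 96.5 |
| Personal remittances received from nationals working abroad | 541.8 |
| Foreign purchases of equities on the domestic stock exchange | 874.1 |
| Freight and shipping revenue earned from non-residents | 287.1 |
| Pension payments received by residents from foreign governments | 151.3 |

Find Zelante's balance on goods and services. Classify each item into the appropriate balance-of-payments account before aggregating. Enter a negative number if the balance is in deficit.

1075.7

Goods: 738.9
Services: -336.3 + 386.0 + 287.1 = 336.8
Trade balance = 738.9 + 336.8 = 1075.7
(Excluded from the trade balance — financial account: domestic pension funds' purchases of foreign equities 584.4, acquisition of a foreign subsidiary by a resident firm (outward FDI) 943.6, purchases of foreign government bonds by domestic residents 834.5, new loans extended by domestic banks to foreign borrowers 358.7, foreign purchases of equities on the domestic stock exchange 874.1; primary income: interest paid on external government debt 222.2, dividends paid to foreign shareholders of resident firms 465.6; secondary income: official development assistance provided to other countries 190.4, official foreign aid grants received (current) 96.5, personal remittances received from nationals working abroad 541.8, pension payments received by residents from foreign governments 151.3.)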